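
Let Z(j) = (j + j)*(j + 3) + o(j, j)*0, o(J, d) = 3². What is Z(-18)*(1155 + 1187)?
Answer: 1264680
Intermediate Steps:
o(J, d) = 9
Z(j) = 2*j*(3 + j) (Z(j) = (j + j)*(j + 3) + 9*0 = (2*j)*(3 + j) + 0 = 2*j*(3 + j) + 0 = 2*j*(3 + j))
Z(-18)*(1155 + 1187) = (2*(-18)*(3 - 18))*(1155 + 1187) = (2*(-18)*(-15))*2342 = 540*2342 = 1264680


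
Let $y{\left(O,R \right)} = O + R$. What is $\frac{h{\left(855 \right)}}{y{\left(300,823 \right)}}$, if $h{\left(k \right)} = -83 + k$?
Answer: $\frac{772}{1123} \approx 0.68744$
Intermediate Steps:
$\frac{h{\left(855 \right)}}{y{\left(300,823 \right)}} = \frac{-83 + 855}{300 + 823} = \frac{772}{1123}$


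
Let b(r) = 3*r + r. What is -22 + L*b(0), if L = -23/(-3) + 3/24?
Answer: -22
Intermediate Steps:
b(r) = 4*r
L = 187/24 (L = -23*(-⅓) + 3*(1/24) = 23/3 + ⅛ = 187/24 ≈ 7.7917)
-22 + L*b(0) = -22 + 187*(4*0)/24 = -22 + (187/24)*0 = -22 + 0 = -22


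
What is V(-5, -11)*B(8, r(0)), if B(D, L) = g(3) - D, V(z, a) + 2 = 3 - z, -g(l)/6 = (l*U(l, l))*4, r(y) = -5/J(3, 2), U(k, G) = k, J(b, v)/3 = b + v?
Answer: -1344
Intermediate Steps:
J(b, v) = 3*b + 3*v (J(b, v) = 3*(b + v) = 3*b + 3*v)
r(y) = -⅓ (r(y) = -5/(3*3 + 3*2) = -5/(9 + 6) = -5/15 = -5*1/15 = -⅓)
g(l) = -24*l² (g(l) = -6*l*l*4 = -6*l²*4 = -24*l²)
V(z, a) = 1 - z (V(z, a) = -2 + (3 - z) = 1 - z)
B(D, L) = -216 - D (B(D, L) = -24*3² - D = -24*9 - D = -216 - D)
V(-5, -11)*B(8, r(0)) = (1 - 1*(-5))*(-216 - 1*8) = (1 + 5)*(-216 - 8) = 6*(-224) = -1344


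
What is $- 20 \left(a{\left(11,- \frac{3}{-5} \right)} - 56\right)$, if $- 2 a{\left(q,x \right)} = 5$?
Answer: $1170$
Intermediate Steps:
$a{\left(q,x \right)} = - \frac{5}{2}$ ($a{\left(q,x \right)} = \left(- \frac{1}{2}\right) 5 = - \frac{5}{2}$)
$- 20 \left(a{\left(11,- \frac{3}{-5} \right)} - 56\right) = - 20 \left(- \frac{5}{2} - 56\right) = \left(-20\right) \left(- \frac{117}{2}\right) = 1170$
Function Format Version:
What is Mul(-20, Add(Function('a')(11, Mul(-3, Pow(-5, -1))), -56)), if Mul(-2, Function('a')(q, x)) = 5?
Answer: 1170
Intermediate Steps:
Function('a')(q, x) = Rational(-5, 2) (Function('a')(q, x) = Mul(Rational(-1, 2), 5) = Rational(-5, 2))
Mul(-20, Add(Function('a')(11, Mul(-3, Pow(-5, -1))), -56)) = Mul(-20, Add(Rational(-5, 2), -56)) = Mul(-20, Rational(-117, 2)) = 1170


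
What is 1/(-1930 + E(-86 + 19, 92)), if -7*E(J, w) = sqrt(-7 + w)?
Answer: -18914/36504003 + 7*sqrt(85)/182520015 ≈ -0.00051778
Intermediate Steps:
E(J, w) = -sqrt(-7 + w)/7
1/(-1930 + E(-86 + 19, 92)) = 1/(-1930 - sqrt(-7 + 92)/7) = 1/(-1930 - sqrt(85)/7)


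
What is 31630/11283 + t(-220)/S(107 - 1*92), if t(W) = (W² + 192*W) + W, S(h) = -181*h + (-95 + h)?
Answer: 4276966/6307197 ≈ 0.67811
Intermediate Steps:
S(h) = -95 - 180*h
t(W) = W² + 193*W
31630/11283 + t(-220)/S(107 - 1*92) = 31630/11283 + (-220*(193 - 220))/(-95 - 180*(107 - 1*92)) = 31630*(1/11283) + (-220*(-27))/(-95 - 180*(107 - 92)) = 31630/11283 + 5940/(-95 - 180*15) = 31630/11283 + 5940/(-95 - 2700) = 31630/11283 + 5940/(-2795) = 31630/11283 + 5940*(-1/2795) = 31630/11283 - 1188/559 = 4276966/6307197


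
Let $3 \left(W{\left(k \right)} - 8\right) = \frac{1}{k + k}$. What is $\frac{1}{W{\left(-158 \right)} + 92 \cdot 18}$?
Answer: $\frac{948}{1577471} \approx 0.00060096$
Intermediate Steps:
$W{\left(k \right)} = 8 + \frac{1}{6 k}$ ($W{\left(k \right)} = 8 + \frac{1}{3 \left(k + k\right)} = 8 + \frac{1}{3 \cdot 2 k} = 8 + \frac{\frac{1}{2} \frac{1}{k}}{3} = 8 + \frac{1}{6 k}$)
$\frac{1}{W{\left(-158 \right)} + 92 \cdot 18} = \frac{1}{\left(8 + \frac{1}{6 \left(-158\right)}\right) + 92 \cdot 18} = \frac{1}{\left(8 + \frac{1}{6} \left(- \frac{1}{158}\right)\right) + 1656} = \frac{1}{\left(8 - \frac{1}{948}\right) + 1656} = \frac{1}{\frac{7583}{948} + 1656} = \frac{1}{\frac{1577471}{948}} = \frac{948}{1577471}$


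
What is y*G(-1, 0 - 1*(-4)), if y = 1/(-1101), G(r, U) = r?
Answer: 1/1101 ≈ 0.00090826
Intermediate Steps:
y = -1/1101 ≈ -0.00090826
y*G(-1, 0 - 1*(-4)) = -1/1101*(-1) = 1/1101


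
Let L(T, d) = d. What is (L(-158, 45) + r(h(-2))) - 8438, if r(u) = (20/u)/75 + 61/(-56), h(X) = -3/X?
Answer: -21152657/2520 ≈ -8393.9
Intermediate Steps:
r(u) = -61/56 + 4/(15*u) (r(u) = (20/u)*(1/75) + 61*(-1/56) = 4/(15*u) - 61/56 = -61/56 + 4/(15*u))
(L(-158, 45) + r(h(-2))) - 8438 = (45 + (224 - (-2745)/(-2))/(840*((-3/(-2))))) - 8438 = (45 + (224 - (-2745)*(-1)/2)/(840*((-3*(-½))))) - 8438 = (45 + (224 - 915*3/2)/(840*(3/2))) - 8438 = (45 + (1/840)*(⅔)*(224 - 2745/2)) - 8438 = (45 + (1/840)*(⅔)*(-2297/2)) - 8438 = (45 - 2297/2520) - 8438 = 111103/2520 - 8438 = -21152657/2520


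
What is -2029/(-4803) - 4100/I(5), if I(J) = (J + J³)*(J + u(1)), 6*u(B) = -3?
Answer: -1233689/187317 ≈ -6.5861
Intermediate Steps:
u(B) = -½ (u(B) = (⅙)*(-3) = -½)
I(J) = (-½ + J)*(J + J³) (I(J) = (J + J³)*(J - ½) = (J + J³)*(-½ + J) = (-½ + J)*(J + J³))
-2029/(-4803) - 4100/I(5) = -2029/(-4803) - 4100*1/(5*(-½ + 5 + 5³ - ½*5²)) = -2029*(-1/4803) - 4100*1/(5*(-½ + 5 + 125 - ½*25)) = 2029/4803 - 4100*1/(5*(-½ + 5 + 125 - 25/2)) = 2029/4803 - 4100/(5*117) = 2029/4803 - 4100/585 = 2029/4803 - 4100*1/585 = 2029/4803 - 820/117 = -1233689/187317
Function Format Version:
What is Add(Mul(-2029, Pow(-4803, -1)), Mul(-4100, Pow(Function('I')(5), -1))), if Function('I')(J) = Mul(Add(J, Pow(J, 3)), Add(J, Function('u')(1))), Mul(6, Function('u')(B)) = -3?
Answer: Rational(-1233689, 187317) ≈ -6.5861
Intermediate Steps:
Function('u')(B) = Rational(-1, 2) (Function('u')(B) = Mul(Rational(1, 6), -3) = Rational(-1, 2))
Function('I')(J) = Mul(Add(Rational(-1, 2), J), Add(J, Pow(J, 3))) (Function('I')(J) = Mul(Add(J, Pow(J, 3)), Add(J, Rational(-1, 2))) = Mul(Add(J, Pow(J, 3)), Add(Rational(-1, 2), J)) = Mul(Add(Rational(-1, 2), J), Add(J, Pow(J, 3))))
Add(Mul(-2029, Pow(-4803, -1)), Mul(-4100, Pow(Function('I')(5), -1))) = Add(Mul(-2029, Pow(-4803, -1)), Mul(-4100, Pow(Mul(5, Add(Rational(-1, 2), 5, Pow(5, 3), Mul(Rational(-1, 2), Pow(5, 2)))), -1))) = Add(Mul(-2029, Rational(-1, 4803)), Mul(-4100, Pow(Mul(5, Add(Rational(-1, 2), 5, 125, Mul(Rational(-1, 2), 25))), -1))) = Add(Rational(2029, 4803), Mul(-4100, Pow(Mul(5, Add(Rational(-1, 2), 5, 125, Rational(-25, 2))), -1))) = Add(Rational(2029, 4803), Mul(-4100, Pow(Mul(5, 117), -1))) = Add(Rational(2029, 4803), Mul(-4100, Pow(585, -1))) = Add(Rational(2029, 4803), Mul(-4100, Rational(1, 585))) = Add(Rational(2029, 4803), Rational(-820, 117)) = Rational(-1233689, 187317)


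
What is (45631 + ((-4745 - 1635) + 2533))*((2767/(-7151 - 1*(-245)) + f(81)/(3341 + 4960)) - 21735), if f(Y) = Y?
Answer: -2892423963206308/3184817 ≈ -9.0819e+8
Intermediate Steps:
(45631 + ((-4745 - 1635) + 2533))*((2767/(-7151 - 1*(-245)) + f(81)/(3341 + 4960)) - 21735) = (45631 + ((-4745 - 1635) + 2533))*((2767/(-7151 - 1*(-245)) + 81/(3341 + 4960)) - 21735) = (45631 + (-6380 + 2533))*((2767/(-7151 + 245) + 81/8301) - 21735) = (45631 - 3847)*((2767/(-6906) + 81*(1/8301)) - 21735) = 41784*((2767*(-1/6906) + 27/2767) - 21735) = 41784*((-2767/6906 + 27/2767) - 21735) = 41784*(-7469827/19108902 - 21735) = 41784*(-415339454797/19108902) = -2892423963206308/3184817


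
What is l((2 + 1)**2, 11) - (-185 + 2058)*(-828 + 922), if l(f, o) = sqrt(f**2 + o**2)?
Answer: -176062 + sqrt(202) ≈ -1.7605e+5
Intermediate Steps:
l((2 + 1)**2, 11) - (-185 + 2058)*(-828 + 922) = sqrt(((2 + 1)**2)**2 + 11**2) - (-185 + 2058)*(-828 + 922) = sqrt((3**2)**2 + 121) - 1873*94 = sqrt(9**2 + 121) - 1*176062 = sqrt(81 + 121) - 176062 = sqrt(202) - 176062 = -176062 + sqrt(202)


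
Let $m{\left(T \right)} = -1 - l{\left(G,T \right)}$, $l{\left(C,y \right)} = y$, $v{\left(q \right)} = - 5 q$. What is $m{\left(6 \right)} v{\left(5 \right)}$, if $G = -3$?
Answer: $175$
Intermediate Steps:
$m{\left(T \right)} = -1 - T$
$m{\left(6 \right)} v{\left(5 \right)} = \left(-1 - 6\right) \left(\left(-5\right) 5\right) = \left(-1 - 6\right) \left(-25\right) = \left(-7\right) \left(-25\right) = 175$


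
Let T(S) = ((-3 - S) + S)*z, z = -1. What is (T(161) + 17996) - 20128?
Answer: -2129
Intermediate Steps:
T(S) = 3 (T(S) = ((-3 - S) + S)*(-1) = -3*(-1) = 3)
(T(161) + 17996) - 20128 = (3 + 17996) - 20128 = 17999 - 20128 = -2129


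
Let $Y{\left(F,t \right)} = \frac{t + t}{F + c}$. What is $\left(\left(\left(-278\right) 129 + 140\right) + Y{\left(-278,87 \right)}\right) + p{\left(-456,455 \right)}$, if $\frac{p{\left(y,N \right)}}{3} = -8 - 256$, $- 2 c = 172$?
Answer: $- \frac{6645635}{182} \approx -36515.0$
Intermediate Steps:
$c = -86$ ($c = \left(- \frac{1}{2}\right) 172 = -86$)
$p{\left(y,N \right)} = -792$ ($p{\left(y,N \right)} = 3 \left(-8 - 256\right) = 3 \left(-264\right) = -792$)
$Y{\left(F,t \right)} = \frac{2 t}{-86 + F}$ ($Y{\left(F,t \right)} = \frac{t + t}{F - 86} = \frac{2 t}{-86 + F}$)
$\left(\left(\left(-278\right) 129 + 140\right) + Y{\left(-278,87 \right)}\right) + p{\left(-456,455 \right)} = \left(\left(\left(-278\right) 129 + 140\right) + 2 \cdot 87 \frac{1}{-86 - 278}\right) - 792 = \left(\left(-35862 + 140\right) + 2 \cdot 87 \frac{1}{-364}\right) - 792 = \left(-35722 + 2 \cdot 87 \left(- \frac{1}{364}\right)\right) - 792 = \left(-35722 - \frac{87}{182}\right) - 792 = - \frac{6501491}{182} - 792 = - \frac{6645635}{182}$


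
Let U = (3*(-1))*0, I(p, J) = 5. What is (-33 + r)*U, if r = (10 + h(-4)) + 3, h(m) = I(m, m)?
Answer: 0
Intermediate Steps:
h(m) = 5
U = 0 (U = -3*0 = 0)
r = 18 (r = (10 + 5) + 3 = 15 + 3 = 18)
(-33 + r)*U = (-33 + 18)*0 = -15*0 = 0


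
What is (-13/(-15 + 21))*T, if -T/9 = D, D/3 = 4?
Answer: 234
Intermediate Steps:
D = 12 (D = 3*4 = 12)
T = -108 (T = -9*12 = -108)
(-13/(-15 + 21))*T = -13/(-15 + 21)*(-108) = -13/6*(-108) = 234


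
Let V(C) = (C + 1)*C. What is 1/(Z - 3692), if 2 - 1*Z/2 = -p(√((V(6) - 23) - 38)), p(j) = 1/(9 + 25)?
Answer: -17/62695 ≈ -0.00027115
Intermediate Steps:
V(C) = C*(1 + C) (V(C) = (1 + C)*C = C*(1 + C))
p(j) = 1/34
Z = 69/17 (Z = 4 - (-2)/34 = 4 - 2*(-1/34) = 4 + 1/17 = 69/17 ≈ 4.0588)
1/(Z - 3692) = 1/(69/17 - 3692) = 1/(-62695/17) = -17/62695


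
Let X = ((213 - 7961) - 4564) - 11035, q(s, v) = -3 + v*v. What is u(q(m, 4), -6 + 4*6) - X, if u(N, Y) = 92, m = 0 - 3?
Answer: 23439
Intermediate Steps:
m = -3
q(s, v) = -3 + v²
X = -23347 (X = (-7748 - 4564) - 11035 = -12312 - 11035 = -23347)
u(q(m, 4), -6 + 4*6) - X = 92 - 1*(-23347) = 92 + 23347 = 23439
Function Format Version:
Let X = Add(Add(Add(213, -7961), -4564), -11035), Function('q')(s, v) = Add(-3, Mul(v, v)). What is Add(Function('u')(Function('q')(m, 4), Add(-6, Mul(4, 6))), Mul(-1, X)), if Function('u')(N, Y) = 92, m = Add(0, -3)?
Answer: 23439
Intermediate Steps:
m = -3
Function('q')(s, v) = Add(-3, Pow(v, 2))
X = -23347 (X = Add(Add(-7748, -4564), -11035) = Add(-12312, -11035) = -23347)
Add(Function('u')(Function('q')(m, 4), Add(-6, Mul(4, 6))), Mul(-1, X)) = Add(92, Mul(-1, -23347)) = Add(92, 23347) = 23439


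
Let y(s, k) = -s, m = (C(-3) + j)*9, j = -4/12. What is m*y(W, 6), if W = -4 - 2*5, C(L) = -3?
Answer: -420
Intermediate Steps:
j = -⅓ (j = -4*1/12 = -⅓ ≈ -0.33333)
m = -30 (m = (-3 - ⅓)*9 = -10/3*9 = -30)
W = -14 (W = -4 - 10 = -14)
m*y(W, 6) = -(-30)*(-14) = -30*14 = -420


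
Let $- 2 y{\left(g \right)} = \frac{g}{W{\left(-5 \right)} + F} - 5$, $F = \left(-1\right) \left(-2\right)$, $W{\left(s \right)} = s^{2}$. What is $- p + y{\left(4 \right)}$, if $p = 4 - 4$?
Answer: $\frac{131}{54} \approx 2.4259$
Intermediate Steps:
$p = 0$
$F = 2$
$y{\left(g \right)} = \frac{5}{2} - \frac{g}{54}$ ($y{\left(g \right)} = - \frac{\frac{g}{\left(-5\right)^{2} + 2} - 5}{2} = - \frac{\frac{g}{25 + 2} - 5}{2} = - \frac{\frac{g}{27} - 5}{2} = - \frac{-5 + \frac{g}{27}}{2} = \frac{5}{2} - \frac{g}{54}$)
$- p + y{\left(4 \right)} = \left(-1\right) 0 + \left(\frac{5}{2} - \frac{2}{27}\right) = 0 + \left(\frac{5}{2} - \frac{2}{27}\right) = 0 + \frac{131}{54} = \frac{131}{54}$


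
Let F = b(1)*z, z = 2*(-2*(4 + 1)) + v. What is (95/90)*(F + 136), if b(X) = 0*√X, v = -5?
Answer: 1292/9 ≈ 143.56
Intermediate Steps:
z = -25 (z = 2*(-2*(4 + 1)) - 5 = 2*(-2*5) - 5 = 2*(-10) - 5 = -20 - 5 = -25)
b(X) = 0
F = 0 (F = 0*(-25) = 0)
(95/90)*(F + 136) = (95/90)*(0 + 136) = (95*(1/90))*136 = (19/18)*136 = 1292/9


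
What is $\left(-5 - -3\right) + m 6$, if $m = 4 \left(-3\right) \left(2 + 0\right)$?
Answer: $-146$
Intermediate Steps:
$m = -24$ ($m = \left(-12\right) 2 = -24$)
$\left(-5 - -3\right) + m 6 = \left(-5 - -3\right) - 144 = \left(-5 + 3\right) - 144 = -2 - 144 = -146$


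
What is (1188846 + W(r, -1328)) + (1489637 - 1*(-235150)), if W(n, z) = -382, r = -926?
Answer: 2913251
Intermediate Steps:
(1188846 + W(r, -1328)) + (1489637 - 1*(-235150)) = (1188846 - 382) + (1489637 - 1*(-235150)) = 1188464 + (1489637 + 235150) = 1188464 + 1724787 = 2913251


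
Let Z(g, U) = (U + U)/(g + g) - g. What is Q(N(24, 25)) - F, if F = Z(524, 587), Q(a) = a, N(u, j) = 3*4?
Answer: 280277/524 ≈ 534.88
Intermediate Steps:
N(u, j) = 12
Z(g, U) = -g + U/g (Z(g, U) = (2*U)/((2*g)) - g = (2*U)*(1/(2*g)) - g = U/g - g = -g + U/g)
F = -273989/524 (F = -1*524 + 587/524 = -524 + 587*(1/524) = -524 + 587/524 = -273989/524 ≈ -522.88)
Q(N(24, 25)) - F = 12 - 1*(-273989/524) = 12 + 273989/524 = 280277/524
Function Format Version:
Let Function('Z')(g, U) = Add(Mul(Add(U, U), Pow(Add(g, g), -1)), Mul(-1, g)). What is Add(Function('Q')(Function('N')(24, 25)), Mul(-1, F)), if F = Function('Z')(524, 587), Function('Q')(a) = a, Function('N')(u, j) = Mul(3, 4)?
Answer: Rational(280277, 524) ≈ 534.88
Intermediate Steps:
Function('N')(u, j) = 12
Function('Z')(g, U) = Add(Mul(-1, g), Mul(U, Pow(g, -1))) (Function('Z')(g, U) = Add(Mul(Mul(2, U), Pow(Mul(2, g), -1)), Mul(-1, g)) = Add(Mul(Mul(2, U), Mul(Rational(1, 2), Pow(g, -1))), Mul(-1, g)) = Add(Mul(U, Pow(g, -1)), Mul(-1, g)) = Add(Mul(-1, g), Mul(U, Pow(g, -1))))
F = Rational(-273989, 524) (F = Add(Mul(-1, 524), Mul(587, Pow(524, -1))) = Add(-524, Mul(587, Rational(1, 524))) = Add(-524, Rational(587, 524)) = Rational(-273989, 524) ≈ -522.88)
Add(Function('Q')(Function('N')(24, 25)), Mul(-1, F)) = Add(12, Mul(-1, Rational(-273989, 524))) = Add(12, Rational(273989, 524)) = Rational(280277, 524)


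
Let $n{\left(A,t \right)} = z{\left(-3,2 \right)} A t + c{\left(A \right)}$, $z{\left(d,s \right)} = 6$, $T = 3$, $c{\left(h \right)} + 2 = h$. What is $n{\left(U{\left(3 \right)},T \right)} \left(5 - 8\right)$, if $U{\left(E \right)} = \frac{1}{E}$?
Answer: $-13$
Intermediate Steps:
$c{\left(h \right)} = -2 + h$
$n{\left(A,t \right)} = -2 + A + 6 A t$ ($n{\left(A,t \right)} = 6 A t + \left(-2 + A\right) = -2 + A + 6 A t$)
$n{\left(U{\left(3 \right)},T \right)} \left(5 - 8\right) = \left(-2 + \frac{1}{3} + 6 \cdot \frac{1}{3} \cdot 3\right) \left(5 - 8\right) = \left(-2 + \frac{1}{3} + 6 \cdot \frac{1}{3} \cdot 3\right) \left(-3\right) = \left(-2 + \frac{1}{3} + 6\right) \left(-3\right) = \frac{13}{3} \left(-3\right) = -13$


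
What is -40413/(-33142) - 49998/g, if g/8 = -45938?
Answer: 4127243217/3044954392 ≈ 1.3554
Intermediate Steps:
g = -367504 (g = 8*(-45938) = -367504)
-40413/(-33142) - 49998/g = -40413/(-33142) - 49998/(-367504) = -40413*(-1/33142) - 49998*(-1/367504) = 40413/33142 + 24999/183752 = 4127243217/3044954392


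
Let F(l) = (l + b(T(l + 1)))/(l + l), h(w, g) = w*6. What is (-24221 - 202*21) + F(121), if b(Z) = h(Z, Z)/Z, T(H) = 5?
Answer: -6887919/242 ≈ -28462.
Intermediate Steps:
h(w, g) = 6*w
b(Z) = 6 (b(Z) = (6*Z)/Z = 6)
F(l) = (6 + l)/(2*l) (F(l) = (l + 6)/(l + l) = (6 + l)/((2*l)) = (6 + l)*(1/(2*l)) = (6 + l)/(2*l))
(-24221 - 202*21) + F(121) = (-24221 - 202*21) + (1/2)*(6 + 121)/121 = (-24221 - 4242) + (1/2)*(1/121)*127 = -28463 + 127/242 = -6887919/242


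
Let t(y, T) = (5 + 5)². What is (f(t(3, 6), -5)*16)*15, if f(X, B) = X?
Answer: 24000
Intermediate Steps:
t(y, T) = 100 (t(y, T) = 10² = 100)
(f(t(3, 6), -5)*16)*15 = (100*16)*15 = 1600*15 = 24000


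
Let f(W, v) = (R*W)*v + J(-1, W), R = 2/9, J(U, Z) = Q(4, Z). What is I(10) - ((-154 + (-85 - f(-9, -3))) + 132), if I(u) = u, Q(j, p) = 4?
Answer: 127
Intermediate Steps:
J(U, Z) = 4
R = 2/9 (R = 2*(⅑) = 2/9 ≈ 0.22222)
f(W, v) = 4 + 2*W*v/9 (f(W, v) = (2*W/9)*v + 4 = 2*W*v/9 + 4 = 4 + 2*W*v/9)
I(10) - ((-154 + (-85 - f(-9, -3))) + 132) = 10 - ((-154 + (-85 - (4 + (2/9)*(-9)*(-3)))) + 132) = 10 - ((-154 + (-85 - (4 + 6))) + 132) = 10 - ((-154 + (-85 - 1*10)) + 132) = 10 - ((-154 + (-85 - 10)) + 132) = 10 - ((-154 - 95) + 132) = 10 - (-249 + 132) = 10 - 1*(-117) = 10 + 117 = 127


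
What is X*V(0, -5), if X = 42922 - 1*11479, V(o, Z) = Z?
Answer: -157215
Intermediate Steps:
X = 31443 (X = 42922 - 11479 = 31443)
X*V(0, -5) = 31443*(-5) = -157215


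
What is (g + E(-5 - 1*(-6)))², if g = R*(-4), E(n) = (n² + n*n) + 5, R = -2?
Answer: 225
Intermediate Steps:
E(n) = 5 + 2*n² (E(n) = (n² + n²) + 5 = 2*n² + 5 = 5 + 2*n²)
g = 8 (g = -2*(-4) = 8)
(g + E(-5 - 1*(-6)))² = (8 + (5 + 2*(-5 - 1*(-6))²))² = (8 + (5 + 2*(-5 + 6)²))² = (8 + (5 + 2*1²))² = (8 + (5 + 2*1))² = (8 + (5 + 2))² = (8 + 7)² = 15² = 225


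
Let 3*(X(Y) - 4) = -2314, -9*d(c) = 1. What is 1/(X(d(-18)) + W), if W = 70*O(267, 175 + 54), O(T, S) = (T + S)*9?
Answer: 3/935138 ≈ 3.2081e-6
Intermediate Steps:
d(c) = -⅑ (d(c) = -⅑*1 = -⅑)
O(T, S) = 9*S + 9*T (O(T, S) = (S + T)*9 = 9*S + 9*T)
X(Y) = -2302/3 (X(Y) = 4 + (⅓)*(-2314) = 4 - 2314/3 = -2302/3)
W = 312480 (W = 70*(9*(175 + 54) + 9*267) = 70*(9*229 + 2403) = 70*(2061 + 2403) = 70*4464 = 312480)
1/(X(d(-18)) + W) = 1/(-2302/3 + 312480) = 1/(935138/3) = 3/935138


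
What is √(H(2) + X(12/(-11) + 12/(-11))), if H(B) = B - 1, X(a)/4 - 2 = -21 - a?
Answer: 27*I*√11/11 ≈ 8.1408*I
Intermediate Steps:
X(a) = -76 - 4*a (X(a) = 8 + 4*(-21 - a) = 8 + (-84 - 4*a) = -76 - 4*a)
H(B) = -1 + B
√(H(2) + X(12/(-11) + 12/(-11))) = √((-1 + 2) + (-76 - 4*(12/(-11) + 12/(-11)))) = √(1 + (-76 - 4*(12*(-1/11) + 12*(-1/11)))) = √(1 + (-76 - 4*(-12/11 - 12/11))) = √(1 + (-76 - 4*(-24/11))) = √(1 + (-76 + 96/11)) = √(1 - 740/11) = √(-729/11) = 27*I*√11/11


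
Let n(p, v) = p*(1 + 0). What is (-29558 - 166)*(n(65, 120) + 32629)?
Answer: -971796456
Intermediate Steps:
n(p, v) = p (n(p, v) = p*1 = p)
(-29558 - 166)*(n(65, 120) + 32629) = (-29558 - 166)*(65 + 32629) = -29724*32694 = -971796456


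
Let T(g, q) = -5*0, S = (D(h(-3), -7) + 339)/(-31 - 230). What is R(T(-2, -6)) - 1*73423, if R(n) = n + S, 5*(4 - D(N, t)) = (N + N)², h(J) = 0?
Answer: -19163746/261 ≈ -73424.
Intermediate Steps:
D(N, t) = 4 - 4*N²/5 (D(N, t) = 4 - (N + N)²/5 = 4 - 4*N²/5)
S = -343/261 (S = ((4 - ⅘*0²) + 339)/(-31 - 230) = ((4 - ⅘*0) + 339)/(-261) = ((4 + 0) + 339)*(-1/261) = (4 + 339)*(-1/261) = 343*(-1/261) = -343/261 ≈ -1.3142)
T(g, q) = 0
R(n) = -343/261 + n (R(n) = n - 343/261 = -343/261 + n)
R(T(-2, -6)) - 1*73423 = (-343/261 + 0) - 1*73423 = -343/261 - 73423 = -19163746/261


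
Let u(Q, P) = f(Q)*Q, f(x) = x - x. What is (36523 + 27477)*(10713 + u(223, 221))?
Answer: 685632000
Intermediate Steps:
f(x) = 0
u(Q, P) = 0 (u(Q, P) = 0*Q = 0)
(36523 + 27477)*(10713 + u(223, 221)) = (36523 + 27477)*(10713 + 0) = 64000*10713 = 685632000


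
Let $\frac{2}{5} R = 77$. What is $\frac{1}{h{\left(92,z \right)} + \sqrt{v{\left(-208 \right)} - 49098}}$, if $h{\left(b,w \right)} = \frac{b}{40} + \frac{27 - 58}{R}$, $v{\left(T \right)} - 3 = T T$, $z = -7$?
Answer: $\frac{1268190}{3459912509} - \frac{4150300 i \sqrt{119}}{3459912509} \approx 0.00036654 - 0.013085 i$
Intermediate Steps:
$R = \frac{385}{2}$ ($R = \frac{5}{2} \cdot 77 = \frac{385}{2} \approx 192.5$)
$v{\left(T \right)} = 3 + T^{2}$ ($v{\left(T \right)} = 3 + T T = 3 + T^{2}$)
$h{\left(b,w \right)} = - \frac{62}{385} + \frac{b}{40}$ ($h{\left(b,w \right)} = \frac{b}{40} + \frac{27 - 58}{\frac{385}{2}} = b \frac{1}{40} + \left(27 - 58\right) \frac{2}{385} = \frac{b}{40} - \frac{62}{385} = - \frac{62}{385} + \frac{b}{40}$)
$\frac{1}{h{\left(92,z \right)} + \sqrt{v{\left(-208 \right)} - 49098}} = \frac{1}{\left(- \frac{62}{385} + \frac{1}{40} \cdot 92\right) + \sqrt{\left(3 + \left(-208\right)^{2}\right) - 49098}} = \frac{1}{\left(- \frac{62}{385} + \frac{23}{10}\right) + \sqrt{\left(3 + 43264\right) - 49098}} = \frac{1}{\frac{1647}{770} + \sqrt{43267 - 49098}} = \frac{1}{\frac{1647}{770} + \sqrt{-5831}} = \frac{1}{\frac{1647}{770} + 7 i \sqrt{119}}$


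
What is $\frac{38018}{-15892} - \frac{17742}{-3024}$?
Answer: $\frac{6957893}{2002392} \approx 3.4748$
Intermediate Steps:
$\frac{38018}{-15892} - \frac{17742}{-3024} = 38018 \left(- \frac{1}{15892}\right) - - \frac{2957}{504} = - \frac{19009}{7946} + \frac{2957}{504} = \frac{6957893}{2002392}$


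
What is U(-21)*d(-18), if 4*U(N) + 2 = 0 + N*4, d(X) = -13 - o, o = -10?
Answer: 129/2 ≈ 64.500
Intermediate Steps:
d(X) = -3 (d(X) = -13 - 1*(-10) = -13 + 10 = -3)
U(N) = -1/2 + N (U(N) = -1/2 + (0 + N*4)/4 = -1/2 + (0 + 4*N)/4 = -1/2 + (4*N)/4 = -1/2 + N)
U(-21)*d(-18) = (-1/2 - 21)*(-3) = -43/2*(-3) = 129/2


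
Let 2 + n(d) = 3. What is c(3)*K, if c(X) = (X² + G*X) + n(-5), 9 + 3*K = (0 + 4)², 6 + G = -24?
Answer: -560/3 ≈ -186.67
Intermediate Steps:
G = -30 (G = -6 - 24 = -30)
n(d) = 1 (n(d) = -2 + 3 = 1)
K = 7/3 (K = -3 + (0 + 4)²/3 = -3 + (⅓)*4² = -3 + (⅓)*16 = -3 + 16/3 = 7/3 ≈ 2.3333)
c(X) = 1 + X² - 30*X (c(X) = (X² - 30*X) + 1 = 1 + X² - 30*X)
c(3)*K = (1 + 3² - 30*3)*(7/3) = (1 + 9 - 90)*(7/3) = -80*7/3 = -560/3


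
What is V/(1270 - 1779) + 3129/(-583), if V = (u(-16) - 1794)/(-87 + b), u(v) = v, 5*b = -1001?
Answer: -1146168673/213064346 ≈ -5.3794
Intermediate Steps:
b = -1001/5 (b = (1/5)*(-1001) = -1001/5 ≈ -200.20)
V = 4525/718 (V = (-16 - 1794)/(-87 - 1001/5) = -1810/(-1436/5) = -1810*(-5/1436) = 4525/718 ≈ 6.3022)
V/(1270 - 1779) + 3129/(-583) = 4525/(718*(1270 - 1779)) + 3129/(-583) = (4525/718)/(-509) + 3129*(-1/583) = (4525/718)*(-1/509) - 3129/583 = -4525/365462 - 3129/583 = -1146168673/213064346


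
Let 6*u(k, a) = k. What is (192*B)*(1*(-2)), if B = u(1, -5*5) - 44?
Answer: 16832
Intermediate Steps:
u(k, a) = k/6
B = -263/6 (B = (⅙)*1 - 44 = ⅙ - 44 = -263/6 ≈ -43.833)
(192*B)*(1*(-2)) = (192*(-263/6))*(1*(-2)) = -8416*(-2) = 16832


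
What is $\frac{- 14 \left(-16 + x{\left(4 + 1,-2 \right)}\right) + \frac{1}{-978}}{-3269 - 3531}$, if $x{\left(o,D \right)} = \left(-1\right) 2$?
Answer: $- \frac{49291}{1330080} \approx -0.037059$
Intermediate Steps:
$x{\left(o,D \right)} = -2$
$\frac{- 14 \left(-16 + x{\left(4 + 1,-2 \right)}\right) + \frac{1}{-978}}{-3269 - 3531} = \frac{- 14 \left(-16 - 2\right) + \frac{1}{-978}}{-3269 - 3531} = \frac{\left(-14\right) \left(-18\right) - \frac{1}{978}}{-6800} = \left(252 - \frac{1}{978}\right) \left(- \frac{1}{6800}\right) = \frac{246455}{978} \left(- \frac{1}{6800}\right) = - \frac{49291}{1330080}$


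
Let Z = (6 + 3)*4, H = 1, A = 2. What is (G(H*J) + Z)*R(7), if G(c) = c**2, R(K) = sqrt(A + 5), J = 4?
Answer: 52*sqrt(7) ≈ 137.58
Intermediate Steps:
R(K) = sqrt(7) (R(K) = sqrt(2 + 5) = sqrt(7))
Z = 36 (Z = 9*4 = 36)
(G(H*J) + Z)*R(7) = ((1*4)**2 + 36)*sqrt(7) = (4**2 + 36)*sqrt(7) = (16 + 36)*sqrt(7) = 52*sqrt(7)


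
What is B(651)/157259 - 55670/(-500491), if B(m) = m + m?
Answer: 9406247812/78706714169 ≈ 0.11951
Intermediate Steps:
B(m) = 2*m
B(651)/157259 - 55670/(-500491) = (2*651)/157259 - 55670/(-500491) = 1302*(1/157259) - 55670*(-1/500491) = 1302/157259 + 55670/500491 = 9406247812/78706714169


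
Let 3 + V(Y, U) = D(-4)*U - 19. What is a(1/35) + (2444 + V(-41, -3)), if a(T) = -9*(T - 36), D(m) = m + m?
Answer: 96941/35 ≈ 2769.7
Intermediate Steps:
D(m) = 2*m
V(Y, U) = -22 - 8*U (V(Y, U) = -3 + ((2*(-4))*U - 19) = -3 + (-8*U - 19) = -3 + (-19 - 8*U) = -22 - 8*U)
a(T) = 324 - 9*T (a(T) = -9*(-36 + T) = 324 - 9*T)
a(1/35) + (2444 + V(-41, -3)) = (324 - 9/35) + (2444 + (-22 - 8*(-3))) = (324 - 9*1/35) + (2444 + (-22 + 24)) = (324 - 9/35) + (2444 + 2) = 11331/35 + 2446 = 96941/35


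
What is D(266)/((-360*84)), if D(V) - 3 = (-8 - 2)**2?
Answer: -103/30240 ≈ -0.0034061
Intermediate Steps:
D(V) = 103 (D(V) = 3 + (-8 - 2)**2 = 3 + (-10)**2 = 3 + 100 = 103)
D(266)/((-360*84)) = 103/((-360*84)) = 103/(-30240) = 103*(-1/30240) = -103/30240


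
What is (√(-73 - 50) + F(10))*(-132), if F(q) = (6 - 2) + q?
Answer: -1848 - 132*I*√123 ≈ -1848.0 - 1464.0*I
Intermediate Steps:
F(q) = 4 + q
(√(-73 - 50) + F(10))*(-132) = (√(-73 - 50) + (4 + 10))*(-132) = (√(-123) + 14)*(-132) = (I*√123 + 14)*(-132) = (14 + I*√123)*(-132) = -1848 - 132*I*√123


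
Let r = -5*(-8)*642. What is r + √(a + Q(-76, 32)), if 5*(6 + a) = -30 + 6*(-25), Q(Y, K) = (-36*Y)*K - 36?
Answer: 25680 + √87474 ≈ 25976.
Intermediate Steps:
Q(Y, K) = -36 - 36*K*Y (Q(Y, K) = -36*K*Y - 36 = -36 - 36*K*Y)
r = 25680 (r = 40*642 = 25680)
a = -42 (a = -6 + (-30 + 6*(-25))/5 = -6 + (-30 - 150)/5 = -6 + (⅕)*(-180) = -6 - 36 = -42)
r + √(a + Q(-76, 32)) = 25680 + √(-42 + (-36 - 36*32*(-76))) = 25680 + √(-42 + (-36 + 87552)) = 25680 + √(-42 + 87516) = 25680 + √87474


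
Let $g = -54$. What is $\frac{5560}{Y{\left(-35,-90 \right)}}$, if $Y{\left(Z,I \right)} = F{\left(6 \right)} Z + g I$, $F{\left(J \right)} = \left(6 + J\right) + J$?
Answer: $\frac{556}{423} \approx 1.3144$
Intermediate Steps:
$F{\left(J \right)} = 6 + 2 J$
$Y{\left(Z,I \right)} = - 54 I + 18 Z$ ($Y{\left(Z,I \right)} = \left(6 + 2 \cdot 6\right) Z - 54 I = \left(6 + 12\right) Z - 54 I = 18 Z - 54 I = - 54 I + 18 Z$)
$\frac{5560}{Y{\left(-35,-90 \right)}} = \frac{5560}{\left(-54\right) \left(-90\right) + 18 \left(-35\right)} = \frac{5560}{4860 - 630} = \frac{5560}{4230} = 5560 \cdot \frac{1}{4230} = \frac{556}{423}$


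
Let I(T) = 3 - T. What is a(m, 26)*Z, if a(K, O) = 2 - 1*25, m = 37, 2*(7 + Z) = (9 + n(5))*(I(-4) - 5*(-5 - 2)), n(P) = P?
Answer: -6601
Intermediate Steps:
Z = 287 (Z = -7 + ((9 + 5)*((3 - 1*(-4)) - 5*(-5 - 2)))/2 = -7 + (14*((3 + 4) - 5*(-7)))/2 = -7 + (14*(7 + 35))/2 = -7 + (14*42)/2 = -7 + (1/2)*588 = -7 + 294 = 287)
a(K, O) = -23 (a(K, O) = 2 - 25 = -23)
a(m, 26)*Z = -23*287 = -6601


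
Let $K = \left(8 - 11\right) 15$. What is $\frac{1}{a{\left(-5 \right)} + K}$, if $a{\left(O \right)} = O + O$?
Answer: $- \frac{1}{55} \approx -0.018182$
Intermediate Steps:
$a{\left(O \right)} = 2 O$
$K = -45$ ($K = \left(-3\right) 15 = -45$)
$\frac{1}{a{\left(-5 \right)} + K} = \frac{1}{2 \left(-5\right) - 45} = \frac{1}{-10 - 45} = \frac{1}{-55} = - \frac{1}{55}$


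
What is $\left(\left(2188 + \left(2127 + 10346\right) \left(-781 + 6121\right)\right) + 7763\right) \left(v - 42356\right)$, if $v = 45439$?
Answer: $205376421993$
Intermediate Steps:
$\left(\left(2188 + \left(2127 + 10346\right) \left(-781 + 6121\right)\right) + 7763\right) \left(v - 42356\right) = \left(\left(2188 + \left(2127 + 10346\right) \left(-781 + 6121\right)\right) + 7763\right) \left(45439 - 42356\right) = \left(\left(2188 + 12473 \cdot 5340\right) + 7763\right) 3083 = \left(\left(2188 + 66605820\right) + 7763\right) 3083 = \left(66608008 + 7763\right) 3083 = 66615771 \cdot 3083 = 205376421993$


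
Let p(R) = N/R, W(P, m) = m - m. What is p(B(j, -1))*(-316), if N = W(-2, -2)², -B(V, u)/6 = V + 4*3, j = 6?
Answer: 0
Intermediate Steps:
W(P, m) = 0
B(V, u) = -72 - 6*V (B(V, u) = -6*(V + 4*3) = -6*(V + 12) = -6*(12 + V) = -72 - 6*V)
N = 0 (N = 0² = 0)
p(R) = 0 (p(R) = 0/R = 0)
p(B(j, -1))*(-316) = 0*(-316) = 0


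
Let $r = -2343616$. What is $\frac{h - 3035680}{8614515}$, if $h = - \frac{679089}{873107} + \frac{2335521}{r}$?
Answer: $- \frac{6211695633865239731}{17627257792912447680} \approx -0.35239$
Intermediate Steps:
$h = - \frac{3630683579571}{2046227534912}$ ($h = - \frac{679089}{873107} + \frac{2335521}{-2343616} = \left(-679089\right) \frac{1}{873107} + 2335521 \left(- \frac{1}{2343616}\right) = - \frac{679089}{873107} - \frac{2335521}{2343616} = - \frac{3630683579571}{2046227534912} \approx -1.7743$)
$\frac{h - 3035680}{8614515} = \frac{- \frac{3630683579571}{2046227534912} - 3035680}{8614515} = \left(- \frac{3630683579571}{2046227534912} - 3035680\right) \frac{1}{8614515} = \left(- \frac{6211695633865239731}{2046227534912}\right) \frac{1}{8614515} = - \frac{6211695633865239731}{17627257792912447680}$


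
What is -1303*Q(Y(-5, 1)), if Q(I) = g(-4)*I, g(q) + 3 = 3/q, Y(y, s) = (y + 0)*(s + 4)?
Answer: -488625/4 ≈ -1.2216e+5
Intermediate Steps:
Y(y, s) = y*(4 + s)
g(q) = -3 + 3/q
Q(I) = -15*I/4 (Q(I) = (-3 + 3/(-4))*I = (-3 + 3*(-¼))*I = (-3 - ¾)*I = -15*I/4)
-1303*Q(Y(-5, 1)) = -(-19545)*(-5*(4 + 1))/4 = -(-19545)*(-5*5)/4 = -(-19545)*(-25)/4 = -1303*375/4 = -488625/4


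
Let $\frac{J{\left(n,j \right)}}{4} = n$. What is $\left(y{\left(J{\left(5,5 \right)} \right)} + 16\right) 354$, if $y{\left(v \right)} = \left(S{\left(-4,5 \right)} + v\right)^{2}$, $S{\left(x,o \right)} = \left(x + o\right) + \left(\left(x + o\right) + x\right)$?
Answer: $120360$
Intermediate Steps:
$J{\left(n,j \right)} = 4 n$
$S{\left(x,o \right)} = 2 o + 3 x$ ($S{\left(x,o \right)} = \left(o + x\right) + \left(\left(o + x\right) + x\right) = \left(o + x\right) + \left(o + 2 x\right) = 2 o + 3 x$)
$y{\left(v \right)} = \left(-2 + v\right)^{2}$ ($y{\left(v \right)} = \left(\left(2 \cdot 5 + 3 \left(-4\right)\right) + v\right)^{2} = \left(\left(10 - 12\right) + v\right)^{2} = \left(-2 + v\right)^{2}$)
$\left(y{\left(J{\left(5,5 \right)} \right)} + 16\right) 354 = \left(\left(-2 + 4 \cdot 5\right)^{2} + 16\right) 354 = \left(\left(-2 + 20\right)^{2} + 16\right) 354 = \left(18^{2} + 16\right) 354 = \left(324 + 16\right) 354 = 340 \cdot 354 = 120360$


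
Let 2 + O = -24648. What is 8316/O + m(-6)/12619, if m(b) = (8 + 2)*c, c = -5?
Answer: -53086052/155529175 ≈ -0.34133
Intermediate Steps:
O = -24650 (O = -2 - 24648 = -24650)
m(b) = -50 (m(b) = (8 + 2)*(-5) = 10*(-5) = -50)
8316/O + m(-6)/12619 = 8316/(-24650) - 50/12619 = 8316*(-1/24650) - 50*1/12619 = -4158/12325 - 50/12619 = -53086052/155529175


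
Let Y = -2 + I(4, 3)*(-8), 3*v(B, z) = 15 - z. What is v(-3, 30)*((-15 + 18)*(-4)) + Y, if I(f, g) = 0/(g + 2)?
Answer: 58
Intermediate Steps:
v(B, z) = 5 - z/3 (v(B, z) = (15 - z)/3 = 5 - z/3)
I(f, g) = 0 (I(f, g) = 0/(2 + g) = 0)
Y = -2 (Y = -2 + 0*(-8) = -2 + 0 = -2)
v(-3, 30)*((-15 + 18)*(-4)) + Y = (5 - ⅓*30)*((-15 + 18)*(-4)) - 2 = (5 - 10)*(3*(-4)) - 2 = -5*(-12) - 2 = 60 - 2 = 58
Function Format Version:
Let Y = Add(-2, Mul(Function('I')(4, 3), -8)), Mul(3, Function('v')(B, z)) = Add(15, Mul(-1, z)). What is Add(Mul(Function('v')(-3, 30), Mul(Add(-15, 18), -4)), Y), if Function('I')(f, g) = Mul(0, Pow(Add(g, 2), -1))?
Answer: 58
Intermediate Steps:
Function('v')(B, z) = Add(5, Mul(Rational(-1, 3), z)) (Function('v')(B, z) = Mul(Rational(1, 3), Add(15, Mul(-1, z))) = Add(5, Mul(Rational(-1, 3), z)))
Function('I')(f, g) = 0 (Function('I')(f, g) = Mul(0, Pow(Add(2, g), -1)) = 0)
Y = -2 (Y = Add(-2, Mul(0, -8)) = Add(-2, 0) = -2)
Add(Mul(Function('v')(-3, 30), Mul(Add(-15, 18), -4)), Y) = Add(Mul(Add(5, Mul(Rational(-1, 3), 30)), Mul(Add(-15, 18), -4)), -2) = Add(Mul(Add(5, -10), Mul(3, -4)), -2) = Add(Mul(-5, -12), -2) = Add(60, -2) = 58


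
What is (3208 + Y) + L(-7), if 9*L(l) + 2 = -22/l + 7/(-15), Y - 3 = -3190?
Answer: 19916/945 ≈ 21.075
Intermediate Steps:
Y = -3187 (Y = 3 - 3190 = -3187)
L(l) = -37/135 - 22/(9*l) (L(l) = -2/9 + (-22/l + 7/(-15))/9 = -2/9 + (-22/l + 7*(-1/15))/9 = -2/9 + (-22/l - 7/15)/9 = -2/9 + (-7/15 - 22/l)/9 = -2/9 + (-7/135 - 22/(9*l)) = -37/135 - 22/(9*l))
(3208 + Y) + L(-7) = (3208 - 3187) + (1/135)*(-330 - 37*(-7))/(-7) = 21 + (1/135)*(-⅐)*(-330 + 259) = 21 + (1/135)*(-⅐)*(-71) = 21 + 71/945 = 19916/945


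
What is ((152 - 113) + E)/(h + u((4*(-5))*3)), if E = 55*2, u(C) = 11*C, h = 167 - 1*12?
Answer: -149/505 ≈ -0.29505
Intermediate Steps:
h = 155 (h = 167 - 12 = 155)
E = 110
((152 - 113) + E)/(h + u((4*(-5))*3)) = ((152 - 113) + 110)/(155 + 11*((4*(-5))*3)) = (39 + 110)/(155 + 11*(-20*3)) = 149/(155 + 11*(-60)) = 149/(155 - 660) = 149/(-505) = 149*(-1/505) = -149/505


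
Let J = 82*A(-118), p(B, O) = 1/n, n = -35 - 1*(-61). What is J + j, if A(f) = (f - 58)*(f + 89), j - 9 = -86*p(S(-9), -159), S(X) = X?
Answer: 5440938/13 ≈ 4.1853e+5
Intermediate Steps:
n = 26 (n = -35 + 61 = 26)
p(B, O) = 1/26
j = 74/13 (j = 9 - 86*1/26 = 9 - 43/13 = 74/13 ≈ 5.6923)
A(f) = (-58 + f)*(89 + f)
J = 418528 (J = 82*(-5162 + (-118)² + 31*(-118)) = 82*(-5162 + 13924 - 3658) = 82*5104 = 418528)
J + j = 418528 + 74/13 = 5440938/13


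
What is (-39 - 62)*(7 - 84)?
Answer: 7777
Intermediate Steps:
(-39 - 62)*(7 - 84) = -101*(-77) = 7777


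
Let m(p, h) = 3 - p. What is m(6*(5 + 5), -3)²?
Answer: 3249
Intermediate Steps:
m(6*(5 + 5), -3)² = (3 - 6*(5 + 5))² = (3 - 6*10)² = (3 - 1*60)² = (3 - 60)² = (-57)² = 3249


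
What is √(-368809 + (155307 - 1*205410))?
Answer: 4*I*√26182 ≈ 647.23*I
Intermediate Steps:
√(-368809 + (155307 - 1*205410)) = √(-368809 + (155307 - 205410)) = √(-368809 - 50103) = √(-418912) = 4*I*√26182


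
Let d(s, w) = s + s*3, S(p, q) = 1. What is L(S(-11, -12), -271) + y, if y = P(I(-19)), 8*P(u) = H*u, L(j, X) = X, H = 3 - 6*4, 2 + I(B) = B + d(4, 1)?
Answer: -2063/8 ≈ -257.88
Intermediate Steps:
d(s, w) = 4*s (d(s, w) = s + 3*s = 4*s)
I(B) = 14 + B (I(B) = -2 + (B + 4*4) = -2 + (B + 16) = -2 + (16 + B) = 14 + B)
H = -21 (H = 3 - 24 = -21)
P(u) = -21*u/8 (P(u) = (-21*u)/8 = -21*u/8)
y = 105/8 (y = -21*(14 - 19)/8 = -21/8*(-5) = 105/8 ≈ 13.125)
L(S(-11, -12), -271) + y = -271 + 105/8 = -2063/8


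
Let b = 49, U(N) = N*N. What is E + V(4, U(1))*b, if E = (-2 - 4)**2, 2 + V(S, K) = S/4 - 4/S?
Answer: -62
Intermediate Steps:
U(N) = N**2
V(S, K) = -2 - 4/S + S/4 (V(S, K) = -2 + (S/4 - 4/S) = -2 + (-4/S + S/4) = -2 - 4/S + S/4)
E = 36 (E = (-6)**2 = 36)
E + V(4, U(1))*b = 36 + (-2 - 4/4 + (1/4)*4)*49 = 36 + (-2 - 4*1/4 + 1)*49 = 36 + (-2 - 1 + 1)*49 = 36 - 2*49 = 36 - 98 = -62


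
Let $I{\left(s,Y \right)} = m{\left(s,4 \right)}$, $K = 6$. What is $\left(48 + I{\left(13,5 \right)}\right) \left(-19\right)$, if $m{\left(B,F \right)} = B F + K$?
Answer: $-2014$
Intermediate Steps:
$m{\left(B,F \right)} = 6 + B F$ ($m{\left(B,F \right)} = B F + 6 = 6 + B F$)
$I{\left(s,Y \right)} = 6 + 4 s$ ($I{\left(s,Y \right)} = 6 + s 4 = 6 + 4 s$)
$\left(48 + I{\left(13,5 \right)}\right) \left(-19\right) = \left(48 + \left(6 + 4 \cdot 13\right)\right) \left(-19\right) = \left(48 + \left(6 + 52\right)\right) \left(-19\right) = \left(48 + 58\right) \left(-19\right) = 106 \left(-19\right) = -2014$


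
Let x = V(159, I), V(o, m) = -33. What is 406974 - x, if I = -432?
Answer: 407007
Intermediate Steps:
x = -33
406974 - x = 406974 - 1*(-33) = 406974 + 33 = 407007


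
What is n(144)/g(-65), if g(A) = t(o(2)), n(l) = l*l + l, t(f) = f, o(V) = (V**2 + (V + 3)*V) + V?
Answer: 1305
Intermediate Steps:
o(V) = V + V**2 + V*(3 + V) (o(V) = (V**2 + (3 + V)*V) + V = (V**2 + V*(3 + V)) + V = V + V**2 + V*(3 + V))
n(l) = l + l**2 (n(l) = l**2 + l = l + l**2)
g(A) = 16 (g(A) = 2*2*(2 + 2) = 2*2*4 = 16)
n(144)/g(-65) = (144*(1 + 144))/16 = (144*145)*(1/16) = 20880*(1/16) = 1305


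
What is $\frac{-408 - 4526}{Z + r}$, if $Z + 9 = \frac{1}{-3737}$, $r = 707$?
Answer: $- \frac{18438358}{2608425} \approx -7.0688$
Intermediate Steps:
$Z = - \frac{33634}{3737}$ ($Z = -9 + \frac{1}{-3737} = -9 - \frac{1}{3737} = - \frac{33634}{3737} \approx -9.0003$)
$\frac{-408 - 4526}{Z + r} = \frac{-408 - 4526}{- \frac{33634}{3737} + 707} = - \frac{4934}{\frac{2608425}{3737}} = \left(-4934\right) \frac{3737}{2608425} = - \frac{18438358}{2608425}$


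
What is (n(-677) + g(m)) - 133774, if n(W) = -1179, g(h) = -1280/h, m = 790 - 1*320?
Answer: -6342919/47 ≈ -1.3496e+5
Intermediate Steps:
m = 470 (m = 790 - 320 = 470)
(n(-677) + g(m)) - 133774 = (-1179 - 1280/470) - 133774 = (-1179 - 1280*1/470) - 133774 = (-1179 - 128/47) - 133774 = -55541/47 - 133774 = -6342919/47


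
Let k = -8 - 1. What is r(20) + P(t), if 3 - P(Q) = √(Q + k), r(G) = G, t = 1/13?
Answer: 23 - 2*I*√377/13 ≈ 23.0 - 2.9872*I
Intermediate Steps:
t = 1/13 ≈ 0.076923
k = -9
P(Q) = 3 - √(-9 + Q) (P(Q) = 3 - √(Q - 9) = 3 - √(-9 + Q))
r(20) + P(t) = 20 + (3 - √(-9 + 1/13)) = 20 + (3 - √(-116/13)) = 20 + (3 - 2*I*√377/13) = 23 - 2*I*√377/13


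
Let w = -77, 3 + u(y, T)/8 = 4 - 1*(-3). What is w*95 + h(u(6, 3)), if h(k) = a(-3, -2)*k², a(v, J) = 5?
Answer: -2195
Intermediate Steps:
u(y, T) = 32 (u(y, T) = -24 + 8*(4 - 1*(-3)) = -24 + 8*(4 + 3) = -24 + 8*7 = -24 + 56 = 32)
h(k) = 5*k²
w*95 + h(u(6, 3)) = -77*95 + 5*32² = -7315 + 5*1024 = -7315 + 5120 = -2195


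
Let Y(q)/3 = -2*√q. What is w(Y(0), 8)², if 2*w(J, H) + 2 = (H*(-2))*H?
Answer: 4225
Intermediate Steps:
Y(q) = -6*√q (Y(q) = 3*(-2*√q) = -6*√q)
w(J, H) = -1 - H² (w(J, H) = -1 + ((H*(-2))*H)/2 = -1 + ((-2*H)*H)/2 = -1 + (-2*H²)/2 = -1 - H²)
w(Y(0), 8)² = (-1 - 1*8²)² = (-1 - 1*64)² = (-1 - 64)² = (-65)² = 4225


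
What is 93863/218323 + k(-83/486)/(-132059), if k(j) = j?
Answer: 860601246353/2001731041386 ≈ 0.42993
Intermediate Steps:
93863/218323 + k(-83/486)/(-132059) = 93863/218323 - 83/486/(-132059) = 93863*(1/218323) - 83*1/486*(-1/132059) = 13409/31189 - 83/486*(-1/132059) = 13409/31189 + 83/64180674 = 860601246353/2001731041386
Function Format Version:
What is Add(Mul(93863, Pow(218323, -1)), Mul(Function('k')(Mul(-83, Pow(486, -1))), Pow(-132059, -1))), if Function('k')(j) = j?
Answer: Rational(860601246353, 2001731041386) ≈ 0.42993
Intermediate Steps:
Add(Mul(93863, Pow(218323, -1)), Mul(Function('k')(Mul(-83, Pow(486, -1))), Pow(-132059, -1))) = Add(Mul(93863, Pow(218323, -1)), Mul(Mul(-83, Pow(486, -1)), Pow(-132059, -1))) = Add(Mul(93863, Rational(1, 218323)), Mul(Mul(-83, Rational(1, 486)), Rational(-1, 132059))) = Add(Rational(13409, 31189), Mul(Rational(-83, 486), Rational(-1, 132059))) = Add(Rational(13409, 31189), Rational(83, 64180674)) = Rational(860601246353, 2001731041386)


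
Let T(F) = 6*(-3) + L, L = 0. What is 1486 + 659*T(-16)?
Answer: -10376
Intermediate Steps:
T(F) = -18 (T(F) = 6*(-3) + 0 = -18 + 0 = -18)
1486 + 659*T(-16) = 1486 + 659*(-18) = 1486 - 11862 = -10376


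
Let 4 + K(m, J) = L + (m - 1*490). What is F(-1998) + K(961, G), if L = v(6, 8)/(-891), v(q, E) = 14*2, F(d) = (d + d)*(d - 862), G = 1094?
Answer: 10183263029/891 ≈ 1.1429e+7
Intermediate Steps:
F(d) = 2*d*(-862 + d) (F(d) = (2*d)*(-862 + d) = 2*d*(-862 + d))
v(q, E) = 28
L = -28/891 (L = 28/(-891) = 28*(-1/891) = -28/891 ≈ -0.031425)
K(m, J) = -440182/891 + m (K(m, J) = -4 + (-28/891 + (m - 1*490)) = -4 + (-28/891 + (m - 490)) = -4 + (-28/891 + (-490 + m)) = -4 + (-436618/891 + m) = -440182/891 + m)
F(-1998) + K(961, G) = 2*(-1998)*(-862 - 1998) + (-440182/891 + 961) = 2*(-1998)*(-2860) + 416069/891 = 11428560 + 416069/891 = 10183263029/891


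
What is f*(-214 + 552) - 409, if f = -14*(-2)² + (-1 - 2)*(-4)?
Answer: -15281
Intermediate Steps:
f = -44 (f = -14*4 - 3*(-4) = -56 + 12 = -44)
f*(-214 + 552) - 409 = -44*(-214 + 552) - 409 = -44*338 - 409 = -14872 - 409 = -15281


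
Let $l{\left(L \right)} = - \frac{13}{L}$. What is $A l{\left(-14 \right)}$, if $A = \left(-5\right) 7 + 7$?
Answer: $-26$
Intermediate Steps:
$A = -28$ ($A = -35 + 7 = -28$)
$A l{\left(-14 \right)} = - 28 \left(- \frac{13}{-14}\right) = - 28 \left(\left(-13\right) \left(- \frac{1}{14}\right)\right) = \left(-28\right) \frac{13}{14} = -26$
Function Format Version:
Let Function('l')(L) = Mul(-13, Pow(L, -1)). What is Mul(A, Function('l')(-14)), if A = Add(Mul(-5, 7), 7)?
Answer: -26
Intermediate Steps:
A = -28 (A = Add(-35, 7) = -28)
Mul(A, Function('l')(-14)) = Mul(-28, Mul(-13, Pow(-14, -1))) = Mul(-28, Mul(-13, Rational(-1, 14))) = Mul(-28, Rational(13, 14)) = -26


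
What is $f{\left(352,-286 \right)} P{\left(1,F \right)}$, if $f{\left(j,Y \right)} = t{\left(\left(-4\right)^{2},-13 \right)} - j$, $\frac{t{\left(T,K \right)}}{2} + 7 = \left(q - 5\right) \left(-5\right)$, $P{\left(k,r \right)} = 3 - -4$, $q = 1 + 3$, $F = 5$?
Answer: $-2492$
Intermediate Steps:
$q = 4$
$P{\left(k,r \right)} = 7$ ($P{\left(k,r \right)} = 3 + 4 = 7$)
$t{\left(T,K \right)} = -4$ ($t{\left(T,K \right)} = -14 + 2 \left(4 - 5\right) \left(-5\right) = -14 + 2 \left(\left(-1\right) \left(-5\right)\right) = -14 + 2 \cdot 5 = -14 + 10 = -4$)
$f{\left(j,Y \right)} = -4 - j$
$f{\left(352,-286 \right)} P{\left(1,F \right)} = \left(-4 - 352\right) 7 = \left(-356\right) 7 = -2492$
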